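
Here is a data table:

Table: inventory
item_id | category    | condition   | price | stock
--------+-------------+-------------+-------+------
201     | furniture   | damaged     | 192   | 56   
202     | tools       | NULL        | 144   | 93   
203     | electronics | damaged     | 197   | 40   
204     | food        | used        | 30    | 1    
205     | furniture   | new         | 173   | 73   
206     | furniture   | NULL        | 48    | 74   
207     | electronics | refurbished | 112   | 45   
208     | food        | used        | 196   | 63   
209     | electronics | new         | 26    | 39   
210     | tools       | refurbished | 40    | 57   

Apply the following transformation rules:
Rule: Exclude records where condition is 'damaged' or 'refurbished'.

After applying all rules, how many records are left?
6

Step 1: Count records to exclude
  - 2 (damaged) + 2 (refurbished) = 4 records
Step 2: Total records: 10
Step 3: Remaining = 10 - 4 = 6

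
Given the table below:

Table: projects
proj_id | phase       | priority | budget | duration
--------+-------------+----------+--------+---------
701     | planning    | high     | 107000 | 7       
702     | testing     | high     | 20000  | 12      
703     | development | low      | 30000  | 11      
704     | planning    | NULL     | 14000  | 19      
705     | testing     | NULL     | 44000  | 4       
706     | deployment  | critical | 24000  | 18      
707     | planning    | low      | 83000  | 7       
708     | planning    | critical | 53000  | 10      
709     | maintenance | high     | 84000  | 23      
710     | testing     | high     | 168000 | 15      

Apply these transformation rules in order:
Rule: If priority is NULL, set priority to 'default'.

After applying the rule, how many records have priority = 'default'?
2

Step 1: Count records where priority IS NULL
Step 2: Found 2 records with NULL priority
Step 3: These records will have priority set to 'default'
Step 4: Records already having priority = 'default': 0
Step 5: Answer: 2 + 0 = 2 records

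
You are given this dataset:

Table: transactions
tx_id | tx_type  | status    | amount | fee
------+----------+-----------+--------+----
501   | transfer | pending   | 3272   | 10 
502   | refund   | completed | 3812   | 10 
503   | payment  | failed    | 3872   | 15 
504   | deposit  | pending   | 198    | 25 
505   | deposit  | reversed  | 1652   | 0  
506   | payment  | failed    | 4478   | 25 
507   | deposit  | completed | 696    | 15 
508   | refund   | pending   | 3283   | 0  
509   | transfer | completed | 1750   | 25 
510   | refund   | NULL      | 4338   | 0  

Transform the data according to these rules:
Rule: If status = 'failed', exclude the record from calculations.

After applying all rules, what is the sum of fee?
85

Step 1: Identify records where status = 'failed'
Step 2: The excluded records sum to 40
Step 3: Original total fee = 125
Step 4: Remaining total = 125 - 40 = 85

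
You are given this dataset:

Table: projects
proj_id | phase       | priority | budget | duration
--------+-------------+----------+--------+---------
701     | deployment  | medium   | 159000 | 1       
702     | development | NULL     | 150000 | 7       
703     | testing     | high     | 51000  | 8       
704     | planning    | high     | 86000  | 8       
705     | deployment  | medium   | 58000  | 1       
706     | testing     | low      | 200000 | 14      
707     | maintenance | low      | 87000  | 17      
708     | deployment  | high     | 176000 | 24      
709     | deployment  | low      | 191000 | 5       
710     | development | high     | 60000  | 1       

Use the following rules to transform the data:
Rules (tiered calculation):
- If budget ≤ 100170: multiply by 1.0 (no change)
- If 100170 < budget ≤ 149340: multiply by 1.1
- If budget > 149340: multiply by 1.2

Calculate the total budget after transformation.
1393200.0

Step 1: Tier 1 (budget ≤ 100170): 5 records, sum = 342000 × 1.0 = 342000.0
Step 2: Tier 2 (100170 < budget ≤ 149340): 0 records, sum = 0 × 1.1 = 0.0
Step 3: Tier 3 (budget > 149340): 5 records, sum = 876000 × 1.2 = 1051200.0
Step 4: Final sum = 342000.0 + 0.0 + 1051200.0 = 1393200.0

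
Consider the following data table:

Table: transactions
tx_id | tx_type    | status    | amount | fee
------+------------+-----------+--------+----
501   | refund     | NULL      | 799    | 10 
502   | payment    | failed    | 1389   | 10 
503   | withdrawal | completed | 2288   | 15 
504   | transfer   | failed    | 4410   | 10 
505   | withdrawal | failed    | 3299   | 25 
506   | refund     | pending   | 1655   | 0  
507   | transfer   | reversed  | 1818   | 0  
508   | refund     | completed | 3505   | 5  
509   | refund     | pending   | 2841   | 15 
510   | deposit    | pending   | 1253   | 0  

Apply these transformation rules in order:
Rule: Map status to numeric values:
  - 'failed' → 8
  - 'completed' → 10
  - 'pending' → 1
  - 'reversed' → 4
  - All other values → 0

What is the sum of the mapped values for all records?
51

Step 1: Apply mapping to each record
Step 2: Count by status:
  'failed': 3 records × 8 = 24
  'completed': 2 records × 10 = 20
  'pending': 3 records × 1 = 3
  'reversed': 1 records × 4 = 4
Step 3: Sum all mapped values = 51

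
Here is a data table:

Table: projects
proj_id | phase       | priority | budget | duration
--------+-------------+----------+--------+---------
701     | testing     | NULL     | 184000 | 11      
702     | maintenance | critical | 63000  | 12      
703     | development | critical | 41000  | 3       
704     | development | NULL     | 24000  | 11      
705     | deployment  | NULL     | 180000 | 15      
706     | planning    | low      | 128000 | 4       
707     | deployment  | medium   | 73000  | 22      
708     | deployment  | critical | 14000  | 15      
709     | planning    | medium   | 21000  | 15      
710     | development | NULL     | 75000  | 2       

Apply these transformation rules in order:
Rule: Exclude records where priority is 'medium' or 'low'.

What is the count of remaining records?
7

Step 1: Count records to exclude
  - 2 (medium) + 1 (low) = 3 records
Step 2: Total records: 10
Step 3: Remaining = 10 - 3 = 7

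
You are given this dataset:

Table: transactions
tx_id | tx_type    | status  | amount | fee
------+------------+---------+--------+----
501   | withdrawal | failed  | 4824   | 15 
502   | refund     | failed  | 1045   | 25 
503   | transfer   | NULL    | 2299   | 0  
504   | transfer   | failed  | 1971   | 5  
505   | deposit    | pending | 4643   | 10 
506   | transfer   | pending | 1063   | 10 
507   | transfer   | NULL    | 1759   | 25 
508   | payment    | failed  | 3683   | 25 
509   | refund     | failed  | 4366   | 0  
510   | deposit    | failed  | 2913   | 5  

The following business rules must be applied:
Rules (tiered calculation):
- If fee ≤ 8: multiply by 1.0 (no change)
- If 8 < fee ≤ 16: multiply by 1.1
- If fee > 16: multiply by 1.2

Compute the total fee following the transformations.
138.5

Step 1: Tier 1 (fee ≤ 8): 4 records, sum = 10 × 1.0 = 10.0
Step 2: Tier 2 (8 < fee ≤ 16): 3 records, sum = 35 × 1.1 = 38.5
Step 3: Tier 3 (fee > 16): 3 records, sum = 75 × 1.2 = 90.0
Step 4: Final sum = 10.0 + 38.5 + 90.0 = 138.5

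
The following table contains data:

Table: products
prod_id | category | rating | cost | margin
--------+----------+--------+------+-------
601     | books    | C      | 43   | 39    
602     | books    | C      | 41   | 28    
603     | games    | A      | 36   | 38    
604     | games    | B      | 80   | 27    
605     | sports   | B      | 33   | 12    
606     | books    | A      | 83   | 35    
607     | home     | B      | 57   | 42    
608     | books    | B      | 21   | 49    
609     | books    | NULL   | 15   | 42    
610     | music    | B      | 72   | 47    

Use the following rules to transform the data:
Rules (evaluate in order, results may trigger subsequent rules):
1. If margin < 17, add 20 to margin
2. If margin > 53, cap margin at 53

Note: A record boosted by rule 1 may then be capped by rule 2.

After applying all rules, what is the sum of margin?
379

Step 1: Apply rule 1 to records with margin < 17
  - 1 records get bonus of 20
  - Of these, 0 records then exceed 53 and get capped
Step 2: Apply rule 2 to records with margin > 53
  - 0 records (original) are capped
Step 3: Calculate final sum = 379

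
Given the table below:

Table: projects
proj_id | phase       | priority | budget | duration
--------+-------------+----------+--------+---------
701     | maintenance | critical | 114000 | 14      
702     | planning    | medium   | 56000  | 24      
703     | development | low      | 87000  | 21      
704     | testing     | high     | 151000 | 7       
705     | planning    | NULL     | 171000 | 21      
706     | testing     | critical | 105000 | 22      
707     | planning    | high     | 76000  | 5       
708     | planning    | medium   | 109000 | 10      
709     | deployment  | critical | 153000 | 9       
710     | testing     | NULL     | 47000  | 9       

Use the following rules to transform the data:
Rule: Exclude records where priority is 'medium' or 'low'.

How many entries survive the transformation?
7

Step 1: Count records to exclude
  - 2 (medium) + 1 (low) = 3 records
Step 2: Total records: 10
Step 3: Remaining = 10 - 3 = 7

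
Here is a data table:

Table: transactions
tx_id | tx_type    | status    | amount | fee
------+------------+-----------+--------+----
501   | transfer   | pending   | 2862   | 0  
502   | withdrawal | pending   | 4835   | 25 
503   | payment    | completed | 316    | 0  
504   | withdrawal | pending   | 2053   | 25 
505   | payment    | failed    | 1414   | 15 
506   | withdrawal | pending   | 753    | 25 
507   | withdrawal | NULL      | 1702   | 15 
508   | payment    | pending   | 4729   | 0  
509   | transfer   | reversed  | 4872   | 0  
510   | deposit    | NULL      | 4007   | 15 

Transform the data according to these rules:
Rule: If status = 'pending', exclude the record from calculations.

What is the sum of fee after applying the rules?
45

Step 1: Identify records where status = 'pending'
Step 2: The excluded records sum to 75
Step 3: Original total fee = 120
Step 4: Remaining total = 120 - 75 = 45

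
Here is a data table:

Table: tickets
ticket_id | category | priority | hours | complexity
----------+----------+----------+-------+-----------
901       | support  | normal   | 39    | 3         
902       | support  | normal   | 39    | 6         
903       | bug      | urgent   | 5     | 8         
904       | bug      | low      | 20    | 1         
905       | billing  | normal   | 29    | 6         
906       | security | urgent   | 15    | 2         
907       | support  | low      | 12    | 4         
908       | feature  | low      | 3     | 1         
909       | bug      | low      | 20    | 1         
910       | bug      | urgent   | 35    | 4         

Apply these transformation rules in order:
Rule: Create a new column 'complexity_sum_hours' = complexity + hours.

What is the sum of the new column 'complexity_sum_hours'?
253

Step 1: For each record, compute complexity + hours
Example calculations:
  3 + 39 = 42
  6 + 39 = 45
  8 + 5 = 13
  ...
Step 2: Sum all derived values
Step 3: Total = 253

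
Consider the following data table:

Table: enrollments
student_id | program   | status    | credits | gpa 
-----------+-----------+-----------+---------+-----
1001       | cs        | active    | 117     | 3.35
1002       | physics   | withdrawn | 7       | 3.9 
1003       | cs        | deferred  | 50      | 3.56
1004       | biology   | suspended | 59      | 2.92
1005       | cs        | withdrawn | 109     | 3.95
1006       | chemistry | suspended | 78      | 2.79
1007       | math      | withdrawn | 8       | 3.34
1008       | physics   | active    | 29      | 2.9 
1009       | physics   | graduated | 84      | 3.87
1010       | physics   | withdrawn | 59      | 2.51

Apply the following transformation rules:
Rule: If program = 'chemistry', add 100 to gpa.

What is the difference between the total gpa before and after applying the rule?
100.0

Step 1: Original sum of gpa = 33.09
Step 2: 1 records have program = 'chemistry'
Step 3: Each affected record changes by 100
Step 4: Total change = 1 × 100 = 100
Step 5: New sum = 33.09 + 100 = 133.09
Step 6: Difference = |133.09 - 33.09| = 100.0
        (Sum increased by 100.0)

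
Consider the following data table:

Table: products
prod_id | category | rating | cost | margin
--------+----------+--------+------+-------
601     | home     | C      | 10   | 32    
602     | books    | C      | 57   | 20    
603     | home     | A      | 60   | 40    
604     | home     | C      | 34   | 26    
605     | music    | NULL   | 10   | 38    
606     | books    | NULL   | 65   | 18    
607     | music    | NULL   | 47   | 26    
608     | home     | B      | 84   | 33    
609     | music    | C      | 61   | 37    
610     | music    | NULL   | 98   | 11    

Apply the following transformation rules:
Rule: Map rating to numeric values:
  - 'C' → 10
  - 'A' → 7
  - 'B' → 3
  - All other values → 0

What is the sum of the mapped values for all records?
50

Step 1: Apply mapping to each record
Step 2: Count by status:
  'C': 4 records × 10 = 40
  'A': 1 records × 7 = 7
  'B': 1 records × 3 = 3
Step 3: Sum all mapped values = 50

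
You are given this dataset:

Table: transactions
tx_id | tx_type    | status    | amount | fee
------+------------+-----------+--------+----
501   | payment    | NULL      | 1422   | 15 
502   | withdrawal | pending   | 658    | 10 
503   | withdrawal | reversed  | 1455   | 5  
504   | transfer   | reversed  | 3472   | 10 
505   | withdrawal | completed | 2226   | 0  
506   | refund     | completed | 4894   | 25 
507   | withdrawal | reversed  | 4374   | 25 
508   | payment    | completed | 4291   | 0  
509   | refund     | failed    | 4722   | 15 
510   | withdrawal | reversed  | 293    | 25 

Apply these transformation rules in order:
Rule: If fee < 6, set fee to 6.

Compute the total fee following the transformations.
143

Step 1: 3 records have fee < 6
Step 2: These records originally summed to 5
Step 3: After setting to minimum: 3 × 6 = 18
Step 4: Unaffected records sum: 125
Step 5: Final sum = 18 + 125 = 143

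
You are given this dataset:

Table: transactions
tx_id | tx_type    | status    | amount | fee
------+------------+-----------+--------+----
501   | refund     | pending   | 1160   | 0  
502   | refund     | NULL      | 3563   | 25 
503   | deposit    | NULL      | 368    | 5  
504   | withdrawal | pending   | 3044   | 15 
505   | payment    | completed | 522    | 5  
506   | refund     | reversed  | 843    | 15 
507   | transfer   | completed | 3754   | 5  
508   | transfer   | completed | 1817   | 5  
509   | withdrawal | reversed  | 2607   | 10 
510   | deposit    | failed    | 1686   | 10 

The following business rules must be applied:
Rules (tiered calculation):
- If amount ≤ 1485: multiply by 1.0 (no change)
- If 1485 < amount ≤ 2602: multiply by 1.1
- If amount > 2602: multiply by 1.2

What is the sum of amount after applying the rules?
22307.9

Step 1: Tier 1 (amount ≤ 1485): 4 records, sum = 2893 × 1.0 = 2893.0
Step 2: Tier 2 (1485 < amount ≤ 2602): 2 records, sum = 3503 × 1.1 = 3853.3
Step 3: Tier 3 (amount > 2602): 4 records, sum = 12968 × 1.2 = 15561.6
Step 4: Final sum = 2893.0 + 3853.3 + 15561.6 = 22307.9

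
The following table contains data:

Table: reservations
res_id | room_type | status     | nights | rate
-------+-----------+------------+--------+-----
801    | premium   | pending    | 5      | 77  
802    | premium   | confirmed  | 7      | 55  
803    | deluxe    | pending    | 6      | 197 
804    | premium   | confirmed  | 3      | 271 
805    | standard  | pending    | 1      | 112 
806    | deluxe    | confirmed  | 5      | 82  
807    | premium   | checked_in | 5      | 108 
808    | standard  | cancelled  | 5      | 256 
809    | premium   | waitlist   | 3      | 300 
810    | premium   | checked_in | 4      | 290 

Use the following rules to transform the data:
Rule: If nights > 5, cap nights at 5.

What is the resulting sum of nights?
41

Step 1: 2 records have nights > 5
Step 2: These records originally summed to 13
Step 3: After capping: 2 × 5 = 10
Step 4: Unaffected records sum: 31
Step 5: Final sum = 10 + 31 = 41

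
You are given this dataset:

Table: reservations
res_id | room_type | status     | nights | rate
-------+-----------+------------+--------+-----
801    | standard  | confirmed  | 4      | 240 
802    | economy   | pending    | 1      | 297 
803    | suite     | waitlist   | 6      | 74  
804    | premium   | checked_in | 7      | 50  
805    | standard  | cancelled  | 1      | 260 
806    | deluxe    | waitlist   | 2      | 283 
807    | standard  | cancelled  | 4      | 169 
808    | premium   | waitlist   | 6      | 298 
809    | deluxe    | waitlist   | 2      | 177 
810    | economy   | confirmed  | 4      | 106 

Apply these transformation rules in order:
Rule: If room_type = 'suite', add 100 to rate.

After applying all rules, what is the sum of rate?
2054

Step 1: Count records where room_type = 'suite': 1
Step 2: Total bonus added: 1 × 100 = 100
Step 3: Original sum of rate: 1954
Step 4: Final sum = 1954 + 100 = 2054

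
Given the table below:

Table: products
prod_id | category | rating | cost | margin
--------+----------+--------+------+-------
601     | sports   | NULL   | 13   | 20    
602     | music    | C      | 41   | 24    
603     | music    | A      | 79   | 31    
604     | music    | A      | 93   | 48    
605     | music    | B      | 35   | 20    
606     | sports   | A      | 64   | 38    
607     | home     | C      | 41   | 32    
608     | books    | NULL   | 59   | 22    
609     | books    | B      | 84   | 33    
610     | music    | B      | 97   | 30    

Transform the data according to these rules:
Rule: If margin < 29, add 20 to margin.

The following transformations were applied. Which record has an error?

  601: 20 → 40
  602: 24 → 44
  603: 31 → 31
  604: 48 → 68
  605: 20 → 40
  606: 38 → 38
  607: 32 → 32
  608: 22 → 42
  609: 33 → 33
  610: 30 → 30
Record 604 has an error. The correct transformed value should be 48, not 68.

Step 1: Check each record against the rule
Step 2: Record 604 has margin = 48
Step 3: Since 48 >= 29, the bonus should not have been applied
Step 4: Correct value = 48, but claimed value = 68
Conclusion: Record 604 has the error.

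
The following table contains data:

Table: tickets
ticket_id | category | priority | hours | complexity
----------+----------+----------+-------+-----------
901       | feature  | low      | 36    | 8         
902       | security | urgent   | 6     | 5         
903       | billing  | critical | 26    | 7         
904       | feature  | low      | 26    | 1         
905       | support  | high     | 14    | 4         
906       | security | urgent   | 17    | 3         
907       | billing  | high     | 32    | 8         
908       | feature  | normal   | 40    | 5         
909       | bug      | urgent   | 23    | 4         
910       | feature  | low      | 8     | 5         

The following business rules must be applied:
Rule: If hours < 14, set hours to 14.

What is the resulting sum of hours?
242

Step 1: 2 records have hours < 14
Step 2: These records originally summed to 14
Step 3: After setting to minimum: 2 × 14 = 28
Step 4: Unaffected records sum: 214
Step 5: Final sum = 28 + 214 = 242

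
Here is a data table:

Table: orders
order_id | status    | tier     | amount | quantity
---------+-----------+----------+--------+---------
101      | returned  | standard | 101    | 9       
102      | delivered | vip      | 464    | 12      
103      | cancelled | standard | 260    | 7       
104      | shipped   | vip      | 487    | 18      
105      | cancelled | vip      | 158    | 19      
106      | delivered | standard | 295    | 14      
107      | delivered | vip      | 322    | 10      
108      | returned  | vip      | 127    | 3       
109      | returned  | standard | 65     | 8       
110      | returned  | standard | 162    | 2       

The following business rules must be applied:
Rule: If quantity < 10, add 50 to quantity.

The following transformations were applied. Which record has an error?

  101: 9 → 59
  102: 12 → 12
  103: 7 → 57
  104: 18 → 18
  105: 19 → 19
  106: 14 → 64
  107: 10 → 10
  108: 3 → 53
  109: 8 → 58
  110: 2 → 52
Record 106 has an error. The correct transformed value should be 14, not 64.

Step 1: Check each record against the rule
Step 2: Record 106 has quantity = 14
Step 3: Since 14 >= 10, the bonus should not have been applied
Step 4: Correct value = 14, but claimed value = 64
Conclusion: Record 106 has the error.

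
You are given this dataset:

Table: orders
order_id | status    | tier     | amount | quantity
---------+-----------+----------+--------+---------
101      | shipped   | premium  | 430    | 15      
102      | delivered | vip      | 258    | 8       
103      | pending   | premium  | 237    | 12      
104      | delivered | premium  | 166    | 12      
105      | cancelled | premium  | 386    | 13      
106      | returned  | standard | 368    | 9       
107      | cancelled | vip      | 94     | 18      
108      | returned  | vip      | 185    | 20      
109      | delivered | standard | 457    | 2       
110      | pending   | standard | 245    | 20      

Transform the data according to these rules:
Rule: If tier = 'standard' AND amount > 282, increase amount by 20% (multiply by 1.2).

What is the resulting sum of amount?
2991.0

Step 1: Find records where tier = 'standard' AND amount > 282
Step 2: 2 records match, summing to 825
Step 3: After multiplier: 825 × 1.2 = 990.0
Step 4: Unaffected records sum: 2001
Step 5: Final sum = 990.0 + 2001 = 2991.0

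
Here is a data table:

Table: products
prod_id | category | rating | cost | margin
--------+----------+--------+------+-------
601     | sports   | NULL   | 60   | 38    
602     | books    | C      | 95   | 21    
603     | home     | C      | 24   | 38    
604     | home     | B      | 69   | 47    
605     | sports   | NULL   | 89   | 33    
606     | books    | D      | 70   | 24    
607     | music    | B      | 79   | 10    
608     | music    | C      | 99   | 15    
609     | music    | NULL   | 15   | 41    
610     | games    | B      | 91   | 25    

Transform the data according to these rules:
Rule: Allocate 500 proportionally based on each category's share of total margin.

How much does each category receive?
books: 77.05, games: 42.81, home: 145.55, music: 113.01, sports: 121.58

Step 1: Calculate total margin = 292
Step 2: Calculate each category's proportion:
  books: 45/292 = 15.41% → 77.05
  games: 25/292 = 8.56% → 42.81
  home: 85/292 = 29.11% → 145.55
  music: 66/292 = 22.60% → 113.01
  sports: 71/292 = 24.32% → 121.58
Step 3: Verify: sum of allocations ≈ 500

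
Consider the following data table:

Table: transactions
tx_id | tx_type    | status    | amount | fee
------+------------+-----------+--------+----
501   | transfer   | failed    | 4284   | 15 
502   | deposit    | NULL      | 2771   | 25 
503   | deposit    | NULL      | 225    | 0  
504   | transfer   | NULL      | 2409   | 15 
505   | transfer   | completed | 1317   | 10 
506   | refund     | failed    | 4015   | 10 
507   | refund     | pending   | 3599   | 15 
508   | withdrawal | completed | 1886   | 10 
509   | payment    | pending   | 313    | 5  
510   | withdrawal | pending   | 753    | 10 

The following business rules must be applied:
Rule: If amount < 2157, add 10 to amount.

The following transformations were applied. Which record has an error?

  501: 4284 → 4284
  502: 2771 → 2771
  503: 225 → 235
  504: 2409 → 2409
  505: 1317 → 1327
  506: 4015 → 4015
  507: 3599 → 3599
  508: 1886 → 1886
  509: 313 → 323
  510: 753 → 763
Record 508 has an error. The correct transformed value should be 1896, not 1886.

Step 1: Check each record against the rule
Step 2: Record 508 has amount = 1886
Step 3: Since 1886 < 2157, the bonus should have been applied
Step 4: Correct value = 1896, but claimed value = 1886
Conclusion: Record 508 has the error.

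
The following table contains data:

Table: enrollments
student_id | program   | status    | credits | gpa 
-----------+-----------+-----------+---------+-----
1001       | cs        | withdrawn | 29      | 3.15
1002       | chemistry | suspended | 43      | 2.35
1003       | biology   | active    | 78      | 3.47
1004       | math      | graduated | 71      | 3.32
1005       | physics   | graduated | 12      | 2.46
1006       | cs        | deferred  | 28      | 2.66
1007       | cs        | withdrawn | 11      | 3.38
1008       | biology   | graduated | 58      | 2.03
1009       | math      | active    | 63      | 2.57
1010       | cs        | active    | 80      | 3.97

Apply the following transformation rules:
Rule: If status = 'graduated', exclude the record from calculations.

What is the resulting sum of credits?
332

Step 1: Identify records where status = 'graduated'
Step 2: The excluded records sum to 141
Step 3: Original total credits = 473
Step 4: Remaining total = 473 - 141 = 332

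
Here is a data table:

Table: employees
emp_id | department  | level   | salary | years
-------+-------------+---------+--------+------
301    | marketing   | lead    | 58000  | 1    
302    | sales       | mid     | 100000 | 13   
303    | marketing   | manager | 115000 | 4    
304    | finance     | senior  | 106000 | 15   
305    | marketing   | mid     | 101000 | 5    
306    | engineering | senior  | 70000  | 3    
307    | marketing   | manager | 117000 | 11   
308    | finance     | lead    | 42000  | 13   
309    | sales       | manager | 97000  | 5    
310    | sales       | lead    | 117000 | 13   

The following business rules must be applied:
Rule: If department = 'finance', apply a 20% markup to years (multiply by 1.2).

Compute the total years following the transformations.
88.6

Step 1: Records with department = 'finance' have total years = 28
Step 2: Apply multiplier: 28 × 1.2 = 33.6
Step 3: Other records total: 55
Step 4: Final sum = 33.6 + 55 = 88.6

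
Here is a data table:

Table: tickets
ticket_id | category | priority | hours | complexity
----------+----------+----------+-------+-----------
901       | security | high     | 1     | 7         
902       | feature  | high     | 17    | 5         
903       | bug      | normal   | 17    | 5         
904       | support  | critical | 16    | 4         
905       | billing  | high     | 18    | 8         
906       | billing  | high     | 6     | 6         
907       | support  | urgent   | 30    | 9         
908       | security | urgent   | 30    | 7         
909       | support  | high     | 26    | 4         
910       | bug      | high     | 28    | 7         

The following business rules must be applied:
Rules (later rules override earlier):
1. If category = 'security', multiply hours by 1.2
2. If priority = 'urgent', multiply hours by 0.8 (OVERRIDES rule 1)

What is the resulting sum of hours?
177.2

Step 1: Rule 2 takes priority for records with priority = 'urgent'
  - 2 records: 60 × 0.8 = 48.0
Step 2: Rule 1 applies to remaining records with category = 'security'
  - 1 records: 1 × 1.2 = 1.2
Step 3: Other records unchanged: 128
Step 4: Final sum = 48.0 + 1.2 + 128 = 177.2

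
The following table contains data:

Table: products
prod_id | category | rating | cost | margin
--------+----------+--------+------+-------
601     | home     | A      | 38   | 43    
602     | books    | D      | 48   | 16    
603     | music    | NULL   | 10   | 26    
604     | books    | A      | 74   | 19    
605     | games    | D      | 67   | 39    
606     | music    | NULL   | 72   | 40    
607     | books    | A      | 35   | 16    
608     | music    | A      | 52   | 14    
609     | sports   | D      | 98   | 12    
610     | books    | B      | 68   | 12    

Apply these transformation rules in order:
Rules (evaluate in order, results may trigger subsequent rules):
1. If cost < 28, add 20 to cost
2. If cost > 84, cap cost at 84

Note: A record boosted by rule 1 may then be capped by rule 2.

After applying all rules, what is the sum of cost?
568

Step 1: Apply rule 1 to records with cost < 28
  - 1 records get bonus of 20
  - Of these, 0 records then exceed 84 and get capped
Step 2: Apply rule 2 to records with cost > 84
  - 1 records (original) are capped
Step 3: Calculate final sum = 568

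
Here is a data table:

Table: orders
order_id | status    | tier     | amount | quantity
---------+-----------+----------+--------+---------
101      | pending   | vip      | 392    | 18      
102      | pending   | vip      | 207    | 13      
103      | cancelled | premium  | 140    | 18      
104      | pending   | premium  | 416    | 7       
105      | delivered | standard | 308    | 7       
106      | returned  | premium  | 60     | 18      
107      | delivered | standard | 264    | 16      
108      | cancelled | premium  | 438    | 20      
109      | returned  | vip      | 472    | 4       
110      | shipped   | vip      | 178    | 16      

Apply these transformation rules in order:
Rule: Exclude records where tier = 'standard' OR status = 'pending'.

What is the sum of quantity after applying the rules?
76

Step 1: Find records where tier = 'standard' OR status = 'pending'
Step 2: 5 records match, summing to 61
Step 3: Original sum: 137
Step 4: Remaining sum = 137 - 61 = 76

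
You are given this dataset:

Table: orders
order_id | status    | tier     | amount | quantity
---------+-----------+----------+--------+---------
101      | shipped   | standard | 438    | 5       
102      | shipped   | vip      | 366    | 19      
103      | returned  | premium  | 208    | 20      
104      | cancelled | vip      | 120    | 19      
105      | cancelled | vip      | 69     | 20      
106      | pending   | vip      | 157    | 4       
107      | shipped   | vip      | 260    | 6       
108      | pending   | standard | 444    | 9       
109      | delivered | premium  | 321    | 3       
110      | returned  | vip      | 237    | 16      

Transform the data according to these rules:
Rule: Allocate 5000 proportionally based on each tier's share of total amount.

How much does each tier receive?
premium: 1009.54, standard: 1683.21, vip: 2307.25

Step 1: Calculate total amount = 2620
Step 2: Calculate each tier's proportion:
  premium: 529/2620 = 20.19% → 1009.54
  standard: 882/2620 = 33.66% → 1683.21
  vip: 1209/2620 = 46.15% → 2307.25
Step 3: Verify: sum of allocations ≈ 5000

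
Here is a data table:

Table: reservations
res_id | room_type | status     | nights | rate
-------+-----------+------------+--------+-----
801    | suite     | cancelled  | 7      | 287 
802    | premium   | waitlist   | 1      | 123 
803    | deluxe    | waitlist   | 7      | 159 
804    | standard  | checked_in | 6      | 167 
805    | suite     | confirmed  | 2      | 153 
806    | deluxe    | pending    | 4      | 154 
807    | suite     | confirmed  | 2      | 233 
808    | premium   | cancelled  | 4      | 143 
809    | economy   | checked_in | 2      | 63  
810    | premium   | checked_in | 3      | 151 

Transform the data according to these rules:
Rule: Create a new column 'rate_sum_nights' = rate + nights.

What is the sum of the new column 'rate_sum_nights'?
1671

Step 1: For each record, compute rate + nights
Example calculations:
  287 + 7 = 294
  123 + 1 = 124
  159 + 7 = 166
  ...
Step 2: Sum all derived values
Step 3: Total = 1671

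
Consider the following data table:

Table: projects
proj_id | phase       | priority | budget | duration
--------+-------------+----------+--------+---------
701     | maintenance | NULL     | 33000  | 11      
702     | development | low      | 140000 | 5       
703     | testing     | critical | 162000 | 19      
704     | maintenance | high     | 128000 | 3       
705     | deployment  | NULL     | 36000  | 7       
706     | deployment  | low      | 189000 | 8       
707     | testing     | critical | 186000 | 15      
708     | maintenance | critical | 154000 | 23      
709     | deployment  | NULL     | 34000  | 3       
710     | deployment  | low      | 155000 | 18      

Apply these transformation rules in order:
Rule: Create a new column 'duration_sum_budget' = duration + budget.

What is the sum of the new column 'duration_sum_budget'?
1217112

Step 1: For each record, compute duration + budget
Example calculations:
  11 + 33000 = 33011
  5 + 140000 = 140005
  19 + 162000 = 162019
  ...
Step 2: Sum all derived values
Step 3: Total = 1217112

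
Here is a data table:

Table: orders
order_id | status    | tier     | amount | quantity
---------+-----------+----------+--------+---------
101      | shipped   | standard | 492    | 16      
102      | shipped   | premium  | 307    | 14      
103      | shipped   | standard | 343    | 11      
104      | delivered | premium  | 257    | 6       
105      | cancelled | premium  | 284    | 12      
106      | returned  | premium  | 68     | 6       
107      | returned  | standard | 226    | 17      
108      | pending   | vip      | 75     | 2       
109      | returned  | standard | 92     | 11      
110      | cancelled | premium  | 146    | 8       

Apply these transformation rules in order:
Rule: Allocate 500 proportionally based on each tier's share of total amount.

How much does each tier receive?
premium: 231.88, standard: 251.75, vip: 16.38

Step 1: Calculate total amount = 2290
Step 2: Calculate each tier's proportion:
  premium: 1062/2290 = 46.38% → 231.88
  standard: 1153/2290 = 50.35% → 251.75
  vip: 75/2290 = 3.28% → 16.38
Step 3: Verify: sum of allocations ≈ 500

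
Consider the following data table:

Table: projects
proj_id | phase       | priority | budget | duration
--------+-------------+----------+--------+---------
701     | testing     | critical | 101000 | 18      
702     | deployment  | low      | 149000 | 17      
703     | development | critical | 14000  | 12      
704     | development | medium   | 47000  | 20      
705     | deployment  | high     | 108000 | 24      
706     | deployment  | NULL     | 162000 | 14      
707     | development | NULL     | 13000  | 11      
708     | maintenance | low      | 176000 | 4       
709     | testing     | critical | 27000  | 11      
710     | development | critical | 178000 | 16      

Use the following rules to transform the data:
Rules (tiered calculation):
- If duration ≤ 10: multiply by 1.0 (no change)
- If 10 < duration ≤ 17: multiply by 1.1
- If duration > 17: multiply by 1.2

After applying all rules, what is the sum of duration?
167.5

Step 1: Tier 1 (duration ≤ 10): 1 records, sum = 4 × 1.0 = 4.0
Step 2: Tier 2 (10 < duration ≤ 17): 6 records, sum = 81 × 1.1 = 89.1
Step 3: Tier 3 (duration > 17): 3 records, sum = 62 × 1.2 = 74.4
Step 4: Final sum = 4.0 + 89.1 + 74.4 = 167.5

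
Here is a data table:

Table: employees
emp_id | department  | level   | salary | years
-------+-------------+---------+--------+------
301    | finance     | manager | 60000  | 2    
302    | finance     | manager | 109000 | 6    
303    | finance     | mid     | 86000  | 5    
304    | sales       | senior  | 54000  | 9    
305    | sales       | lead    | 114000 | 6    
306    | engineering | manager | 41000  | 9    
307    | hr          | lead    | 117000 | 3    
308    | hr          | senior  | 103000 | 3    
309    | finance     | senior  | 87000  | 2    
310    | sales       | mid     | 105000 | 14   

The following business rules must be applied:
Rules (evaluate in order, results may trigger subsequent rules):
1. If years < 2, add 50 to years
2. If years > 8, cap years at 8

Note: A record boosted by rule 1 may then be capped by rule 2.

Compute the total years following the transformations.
51

Step 1: Apply rule 1 to records with years < 2
  - 0 records get bonus of 50
  - Of these, 0 records then exceed 8 and get capped
Step 2: Apply rule 2 to records with years > 8
  - 3 records (original) are capped
Step 3: Calculate final sum = 51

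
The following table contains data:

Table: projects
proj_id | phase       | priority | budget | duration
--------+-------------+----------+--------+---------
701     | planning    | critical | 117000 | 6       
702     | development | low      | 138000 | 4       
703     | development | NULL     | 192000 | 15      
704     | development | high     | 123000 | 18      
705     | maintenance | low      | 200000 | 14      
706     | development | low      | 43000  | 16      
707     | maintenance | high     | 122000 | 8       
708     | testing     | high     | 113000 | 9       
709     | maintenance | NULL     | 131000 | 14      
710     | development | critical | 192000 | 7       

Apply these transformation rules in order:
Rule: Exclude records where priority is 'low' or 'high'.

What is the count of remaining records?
4

Step 1: Count records to exclude
  - 3 (low) + 3 (high) = 6 records
Step 2: Total records: 10
Step 3: Remaining = 10 - 6 = 4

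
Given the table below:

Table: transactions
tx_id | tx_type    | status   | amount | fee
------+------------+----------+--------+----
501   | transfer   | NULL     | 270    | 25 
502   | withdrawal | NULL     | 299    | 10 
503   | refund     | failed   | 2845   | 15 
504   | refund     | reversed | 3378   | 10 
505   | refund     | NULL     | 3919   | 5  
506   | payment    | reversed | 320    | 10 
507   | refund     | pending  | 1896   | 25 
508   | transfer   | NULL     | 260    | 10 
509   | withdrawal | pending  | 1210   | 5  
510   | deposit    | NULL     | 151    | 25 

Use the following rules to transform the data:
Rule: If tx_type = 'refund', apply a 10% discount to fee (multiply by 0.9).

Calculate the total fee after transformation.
134.5

Step 1: Records with tx_type = 'refund' have total fee = 55
Step 2: Apply multiplier: 55 × 0.9 = 49.5
Step 3: Other records total: 85
Step 4: Final sum = 49.5 + 85 = 134.5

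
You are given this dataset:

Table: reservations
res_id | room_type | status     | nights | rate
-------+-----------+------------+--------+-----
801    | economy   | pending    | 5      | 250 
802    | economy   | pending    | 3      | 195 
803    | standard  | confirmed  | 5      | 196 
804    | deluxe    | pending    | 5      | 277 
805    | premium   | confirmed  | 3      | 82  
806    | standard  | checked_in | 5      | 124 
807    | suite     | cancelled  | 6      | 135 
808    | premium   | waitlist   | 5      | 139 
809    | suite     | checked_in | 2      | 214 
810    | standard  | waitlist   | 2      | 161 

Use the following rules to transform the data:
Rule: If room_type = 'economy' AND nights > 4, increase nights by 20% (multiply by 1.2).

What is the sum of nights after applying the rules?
42.0

Step 1: Find records where room_type = 'economy' AND nights > 4
Step 2: 1 records match, summing to 5
Step 3: After multiplier: 5 × 1.2 = 6.0
Step 4: Unaffected records sum: 36
Step 5: Final sum = 6.0 + 36 = 42.0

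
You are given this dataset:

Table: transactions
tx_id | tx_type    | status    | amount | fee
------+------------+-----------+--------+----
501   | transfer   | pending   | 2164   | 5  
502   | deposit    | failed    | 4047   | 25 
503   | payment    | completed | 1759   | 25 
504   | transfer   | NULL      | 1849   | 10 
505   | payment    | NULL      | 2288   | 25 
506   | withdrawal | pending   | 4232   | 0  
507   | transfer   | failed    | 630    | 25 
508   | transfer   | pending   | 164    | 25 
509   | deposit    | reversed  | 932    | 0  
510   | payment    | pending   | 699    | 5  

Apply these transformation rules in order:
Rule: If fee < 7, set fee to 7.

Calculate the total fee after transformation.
163

Step 1: 4 records have fee < 7
Step 2: These records originally summed to 10
Step 3: After setting to minimum: 4 × 7 = 28
Step 4: Unaffected records sum: 135
Step 5: Final sum = 28 + 135 = 163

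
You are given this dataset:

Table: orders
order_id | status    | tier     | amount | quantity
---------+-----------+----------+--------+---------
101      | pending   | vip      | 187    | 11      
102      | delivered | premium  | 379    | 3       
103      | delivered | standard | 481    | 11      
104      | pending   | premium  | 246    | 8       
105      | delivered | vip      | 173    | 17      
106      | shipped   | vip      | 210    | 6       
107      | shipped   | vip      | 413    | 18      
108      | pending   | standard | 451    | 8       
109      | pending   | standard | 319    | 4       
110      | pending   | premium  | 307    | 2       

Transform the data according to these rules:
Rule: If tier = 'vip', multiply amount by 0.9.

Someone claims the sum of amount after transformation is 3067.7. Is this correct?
Yes, the result is correct.

Step 1: Calculate the correct sum after transformation
Step 2: Apply multiplier 0.9 to records where tier = 'vip'
Step 3: Correct result = 3067.7
Step 4: Claimed result = 3067.7
Step 5: 3067.7 = 3067.7 ✓
Conclusion: The claimed result is correct.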